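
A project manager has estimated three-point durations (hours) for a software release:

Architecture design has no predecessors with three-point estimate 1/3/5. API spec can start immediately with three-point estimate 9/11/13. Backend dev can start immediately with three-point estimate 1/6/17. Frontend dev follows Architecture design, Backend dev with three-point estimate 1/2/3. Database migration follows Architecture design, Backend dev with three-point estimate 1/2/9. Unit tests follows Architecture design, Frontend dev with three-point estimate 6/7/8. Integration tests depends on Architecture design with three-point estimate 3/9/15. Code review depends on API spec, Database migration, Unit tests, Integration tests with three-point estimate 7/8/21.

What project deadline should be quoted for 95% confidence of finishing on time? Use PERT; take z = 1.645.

31.9 hours

te_Architecture design = (1 + 4·3 + 5)/6 = 18/6 = 3; σ²_Architecture design = ((5−1)/6)² = 0.444
te_API spec = (9 + 4·11 + 13)/6 = 66/6 = 11; σ²_API spec = ((13−9)/6)² = 0.444
te_Backend dev = (1 + 4·6 + 17)/6 = 42/6 = 7; σ²_Backend dev = ((17−1)/6)² = 7.111
te_Frontend dev = (1 + 4·2 + 3)/6 = 12/6 = 2; σ²_Frontend dev = ((3−1)/6)² = 0.111
te_Database migration = (1 + 4·2 + 9)/6 = 18/6 = 3; σ²_Database migration = ((9−1)/6)² = 1.778
te_Unit tests = (6 + 4·7 + 8)/6 = 42/6 = 7; σ²_Unit tests = ((8−6)/6)² = 0.111
te_Integration tests = (3 + 4·9 + 15)/6 = 54/6 = 9; σ²_Integration tests = ((15−3)/6)² = 4.000
te_Code review = (7 + 4·8 + 21)/6 = 60/6 = 10; σ²_Code review = ((21−7)/6)² = 5.444

Forward pass:
ES_Architecture design = 0; EF_Architecture design = 3
ES_API spec = 0; EF_API spec = 11
ES_Backend dev = 0; EF_Backend dev = 7
ES_Frontend dev = max(EF_Architecture design=3, EF_Backend dev=7) = 7; EF_Frontend dev = 7+2 = 9
ES_Database migration = max(EF_Architecture design=3, EF_Backend dev=7) = 7; EF_Database migration = 7+3 = 10
ES_Unit tests = max(EF_Architecture design=3, EF_Frontend dev=9) = 9; EF_Unit tests = 9+7 = 16
ES_Integration tests = 3; EF_Integration tests = 3+9 = 12
ES_Code review = max(EF_API spec=11, EF_Database migration=10, EF_Unit tests=16, EF_Integration tests=12) = 16; EF_Code review = 16+10 = 26
Expected project duration μ = 26 hours. Critical path: Backend dev → Frontend dev → Unit tests → Code review.

Variance along critical path = 7.111 + 0.111 + 0.111 + 5.444 = 12.778; σ = 3.575 hours.
D = μ + z·σ = 26 + 1.645·3.575 = 31.9 hours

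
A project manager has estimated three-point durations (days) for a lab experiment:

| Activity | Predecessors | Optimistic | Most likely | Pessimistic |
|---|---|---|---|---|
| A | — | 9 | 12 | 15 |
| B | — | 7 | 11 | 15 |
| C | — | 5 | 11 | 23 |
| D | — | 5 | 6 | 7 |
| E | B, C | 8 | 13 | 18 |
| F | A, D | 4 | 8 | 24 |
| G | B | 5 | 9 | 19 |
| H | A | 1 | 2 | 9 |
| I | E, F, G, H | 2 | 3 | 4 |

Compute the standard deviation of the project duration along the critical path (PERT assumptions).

te_A = (9 + 4·12 + 15)/6 = 72/6 = 12; σ²_A = ((15−9)/6)² = 1.000
te_B = (7 + 4·11 + 15)/6 = 66/6 = 11; σ²_B = ((15−7)/6)² = 1.778
te_C = (5 + 4·11 + 23)/6 = 72/6 = 12; σ²_C = ((23−5)/6)² = 9.000
te_D = (5 + 4·6 + 7)/6 = 36/6 = 6; σ²_D = ((7−5)/6)² = 0.111
te_E = (8 + 4·13 + 18)/6 = 78/6 = 13; σ²_E = ((18−8)/6)² = 2.778
te_F = (4 + 4·8 + 24)/6 = 60/6 = 10; σ²_F = ((24−4)/6)² = 11.111
te_G = (5 + 4·9 + 19)/6 = 60/6 = 10; σ²_G = ((19−5)/6)² = 5.444
te_H = (1 + 4·2 + 9)/6 = 18/6 = 3; σ²_H = ((9−1)/6)² = 1.778
te_I = (2 + 4·3 + 4)/6 = 18/6 = 3; σ²_I = ((4−2)/6)² = 0.111

Forward pass:
ES_A = 0; EF_A = 12
ES_B = 0; EF_B = 11
ES_C = 0; EF_C = 12
ES_D = 0; EF_D = 6
ES_E = max(EF_B=11, EF_C=12) = 12; EF_E = 12+13 = 25
ES_F = max(EF_A=12, EF_D=6) = 12; EF_F = 12+10 = 22
ES_G = 11; EF_G = 11+10 = 21
ES_H = 12; EF_H = 12+3 = 15
ES_I = max(EF_E=25, EF_F=22, EF_G=21, EF_H=15) = 25; EF_I = 25+3 = 28
Expected project duration μ = 28 days. Critical path: C → E → I.

Variance along critical path = 9.000 + 2.778 + 0.111 = 11.889
σ = √11.889 = 3.448 days

3.45 days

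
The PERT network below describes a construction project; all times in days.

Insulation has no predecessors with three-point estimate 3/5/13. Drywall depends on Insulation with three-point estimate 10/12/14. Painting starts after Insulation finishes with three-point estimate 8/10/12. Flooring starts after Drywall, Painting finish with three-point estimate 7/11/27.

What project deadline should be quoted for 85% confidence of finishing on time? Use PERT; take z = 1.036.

34.9 days

te_Insulation = (3 + 4·5 + 13)/6 = 36/6 = 6; σ²_Insulation = ((13−3)/6)² = 2.778
te_Drywall = (10 + 4·12 + 14)/6 = 72/6 = 12; σ²_Drywall = ((14−10)/6)² = 0.444
te_Painting = (8 + 4·10 + 12)/6 = 60/6 = 10; σ²_Painting = ((12−8)/6)² = 0.444
te_Flooring = (7 + 4·11 + 27)/6 = 78/6 = 13; σ²_Flooring = ((27−7)/6)² = 11.111

Forward pass:
ES_Insulation = 0; EF_Insulation = 6
ES_Drywall = 6; EF_Drywall = 6+12 = 18
ES_Painting = 6; EF_Painting = 6+10 = 16
ES_Flooring = max(EF_Drywall=18, EF_Painting=16) = 18; EF_Flooring = 18+13 = 31
Expected project duration μ = 31 days. Critical path: Insulation → Drywall → Flooring.

Variance along critical path = 2.778 + 0.444 + 11.111 = 14.333; σ = 3.786 days.
D = μ + z·σ = 31 + 1.036·3.786 = 34.9 days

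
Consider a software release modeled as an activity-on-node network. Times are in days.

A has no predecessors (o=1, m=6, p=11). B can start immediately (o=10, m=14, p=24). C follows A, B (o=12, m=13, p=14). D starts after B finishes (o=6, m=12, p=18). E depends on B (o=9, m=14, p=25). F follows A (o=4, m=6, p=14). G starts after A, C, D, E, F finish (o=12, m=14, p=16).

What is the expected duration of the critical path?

44 days

te_A = (1 + 4·6 + 11)/6 = 36/6 = 6
te_B = (10 + 4·14 + 24)/6 = 90/6 = 15
te_C = (12 + 4·13 + 14)/6 = 78/6 = 13
te_D = (6 + 4·12 + 18)/6 = 72/6 = 12
te_E = (9 + 4·14 + 25)/6 = 90/6 = 15
te_F = (4 + 4·6 + 14)/6 = 42/6 = 7
te_G = (12 + 4·14 + 16)/6 = 84/6 = 14

Forward pass:
ES_A = 0; EF_A = 6
ES_B = 0; EF_B = 15
ES_C = max(EF_A=6, EF_B=15) = 15; EF_C = 15+13 = 28
ES_D = 15; EF_D = 15+12 = 27
ES_E = 15; EF_E = 15+15 = 30
ES_F = 6; EF_F = 6+7 = 13
ES_G = max(EF_A=6, EF_C=28, EF_D=27, EF_E=30, EF_F=13) = 30; EF_G = 30+14 = 44
Expected project duration μ = 44 days. Critical path: B → E → G.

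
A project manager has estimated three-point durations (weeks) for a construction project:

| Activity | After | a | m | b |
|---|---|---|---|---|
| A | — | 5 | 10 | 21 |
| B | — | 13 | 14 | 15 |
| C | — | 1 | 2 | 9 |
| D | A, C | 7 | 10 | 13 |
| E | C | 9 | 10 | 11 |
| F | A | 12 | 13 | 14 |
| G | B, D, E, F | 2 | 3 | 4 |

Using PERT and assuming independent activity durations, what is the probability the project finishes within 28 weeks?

0.644

te_A = (5 + 4·10 + 21)/6 = 66/6 = 11; σ²_A = ((21−5)/6)² = 7.111
te_B = (13 + 4·14 + 15)/6 = 84/6 = 14; σ²_B = ((15−13)/6)² = 0.111
te_C = (1 + 4·2 + 9)/6 = 18/6 = 3; σ²_C = ((9−1)/6)² = 1.778
te_D = (7 + 4·10 + 13)/6 = 60/6 = 10; σ²_D = ((13−7)/6)² = 1.000
te_E = (9 + 4·10 + 11)/6 = 60/6 = 10; σ²_E = ((11−9)/6)² = 0.111
te_F = (12 + 4·13 + 14)/6 = 78/6 = 13; σ²_F = ((14−12)/6)² = 0.111
te_G = (2 + 4·3 + 4)/6 = 18/6 = 3; σ²_G = ((4−2)/6)² = 0.111

Forward pass:
ES_A = 0; EF_A = 11
ES_B = 0; EF_B = 14
ES_C = 0; EF_C = 3
ES_D = max(EF_A=11, EF_C=3) = 11; EF_D = 11+10 = 21
ES_E = 3; EF_E = 3+10 = 13
ES_F = 11; EF_F = 11+13 = 24
ES_G = max(EF_B=14, EF_D=21, EF_E=13, EF_F=24) = 24; EF_G = 24+3 = 27
Expected project duration μ = 27 weeks. Critical path: A → F → G.

Variance along critical path = 7.111 + 0.111 + 0.111 = 7.333; σ = √7.333 = 2.708 weeks.
Z = (28 − 27) / 2.708 = 0.369
P(T ≤ 28) = Φ(0.369) ≈ 0.644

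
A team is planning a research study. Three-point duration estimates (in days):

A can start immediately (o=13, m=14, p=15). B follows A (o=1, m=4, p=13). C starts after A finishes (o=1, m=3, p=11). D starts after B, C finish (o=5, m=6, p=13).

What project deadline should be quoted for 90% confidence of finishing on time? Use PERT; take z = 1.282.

te_A = (13 + 4·14 + 15)/6 = 84/6 = 14; σ²_A = ((15−13)/6)² = 0.111
te_B = (1 + 4·4 + 13)/6 = 30/6 = 5; σ²_B = ((13−1)/6)² = 4.000
te_C = (1 + 4·3 + 11)/6 = 24/6 = 4; σ²_C = ((11−1)/6)² = 2.778
te_D = (5 + 4·6 + 13)/6 = 42/6 = 7; σ²_D = ((13−5)/6)² = 1.778

Forward pass:
ES_A = 0; EF_A = 14
ES_B = 14; EF_B = 14+5 = 19
ES_C = 14; EF_C = 14+4 = 18
ES_D = max(EF_B=19, EF_C=18) = 19; EF_D = 19+7 = 26
Expected project duration μ = 26 days. Critical path: A → B → D.

Variance along critical path = 0.111 + 4.000 + 1.778 = 5.889; σ = 2.427 days.
D = μ + z·σ = 26 + 1.282·2.427 = 29.1 days

29.1 days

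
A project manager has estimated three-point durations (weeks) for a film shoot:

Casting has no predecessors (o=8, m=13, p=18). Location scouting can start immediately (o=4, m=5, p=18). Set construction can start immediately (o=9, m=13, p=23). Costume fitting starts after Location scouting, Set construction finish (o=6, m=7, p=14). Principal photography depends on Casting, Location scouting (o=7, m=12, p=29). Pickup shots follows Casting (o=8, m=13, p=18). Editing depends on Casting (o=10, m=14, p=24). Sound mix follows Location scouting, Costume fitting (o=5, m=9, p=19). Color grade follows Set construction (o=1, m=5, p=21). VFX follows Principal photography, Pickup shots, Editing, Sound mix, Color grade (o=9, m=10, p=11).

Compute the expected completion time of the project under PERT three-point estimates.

te_Casting = (8 + 4·13 + 18)/6 = 78/6 = 13
te_Location scouting = (4 + 4·5 + 18)/6 = 42/6 = 7
te_Set construction = (9 + 4·13 + 23)/6 = 84/6 = 14
te_Costume fitting = (6 + 4·7 + 14)/6 = 48/6 = 8
te_Principal photography = (7 + 4·12 + 29)/6 = 84/6 = 14
te_Pickup shots = (8 + 4·13 + 18)/6 = 78/6 = 13
te_Editing = (10 + 4·14 + 24)/6 = 90/6 = 15
te_Sound mix = (5 + 4·9 + 19)/6 = 60/6 = 10
te_Color grade = (1 + 4·5 + 21)/6 = 42/6 = 7
te_VFX = (9 + 4·10 + 11)/6 = 60/6 = 10

Forward pass:
ES_Casting = 0; EF_Casting = 13
ES_Location scouting = 0; EF_Location scouting = 7
ES_Set construction = 0; EF_Set construction = 14
ES_Costume fitting = max(EF_Location scouting=7, EF_Set construction=14) = 14; EF_Costume fitting = 14+8 = 22
ES_Principal photography = max(EF_Casting=13, EF_Location scouting=7) = 13; EF_Principal photography = 13+14 = 27
ES_Pickup shots = 13; EF_Pickup shots = 13+13 = 26
ES_Editing = 13; EF_Editing = 13+15 = 28
ES_Sound mix = max(EF_Location scouting=7, EF_Costume fitting=22) = 22; EF_Sound mix = 22+10 = 32
ES_Color grade = 14; EF_Color grade = 14+7 = 21
ES_VFX = max(EF_Principal photography=27, EF_Pickup shots=26, EF_Editing=28, EF_Sound mix=32, EF_Color grade=21) = 32; EF_VFX = 32+10 = 42
Expected project duration μ = 42 weeks. Critical path: Set construction → Costume fitting → Sound mix → VFX.

42 weeks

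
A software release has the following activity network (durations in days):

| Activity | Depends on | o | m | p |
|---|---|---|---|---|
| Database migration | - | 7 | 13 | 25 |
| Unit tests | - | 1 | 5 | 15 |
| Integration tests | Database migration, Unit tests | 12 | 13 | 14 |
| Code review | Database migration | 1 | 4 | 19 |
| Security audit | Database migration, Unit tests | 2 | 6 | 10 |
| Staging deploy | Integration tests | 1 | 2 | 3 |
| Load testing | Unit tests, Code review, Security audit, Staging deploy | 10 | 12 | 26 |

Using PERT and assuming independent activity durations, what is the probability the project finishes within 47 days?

0.839

te_Database migration = (7 + 4·13 + 25)/6 = 84/6 = 14; σ²_Database migration = ((25−7)/6)² = 9.000
te_Unit tests = (1 + 4·5 + 15)/6 = 36/6 = 6; σ²_Unit tests = ((15−1)/6)² = 5.444
te_Integration tests = (12 + 4·13 + 14)/6 = 78/6 = 13; σ²_Integration tests = ((14−12)/6)² = 0.111
te_Code review = (1 + 4·4 + 19)/6 = 36/6 = 6; σ²_Code review = ((19−1)/6)² = 9.000
te_Security audit = (2 + 4·6 + 10)/6 = 36/6 = 6; σ²_Security audit = ((10−2)/6)² = 1.778
te_Staging deploy = (1 + 4·2 + 3)/6 = 12/6 = 2; σ²_Staging deploy = ((3−1)/6)² = 0.111
te_Load testing = (10 + 4·12 + 26)/6 = 84/6 = 14; σ²_Load testing = ((26−10)/6)² = 7.111

Forward pass:
ES_Database migration = 0; EF_Database migration = 14
ES_Unit tests = 0; EF_Unit tests = 6
ES_Integration tests = max(EF_Database migration=14, EF_Unit tests=6) = 14; EF_Integration tests = 14+13 = 27
ES_Code review = 14; EF_Code review = 14+6 = 20
ES_Security audit = max(EF_Database migration=14, EF_Unit tests=6) = 14; EF_Security audit = 14+6 = 20
ES_Staging deploy = 27; EF_Staging deploy = 27+2 = 29
ES_Load testing = max(EF_Unit tests=6, EF_Code review=20, EF_Security audit=20, EF_Staging deploy=29) = 29; EF_Load testing = 29+14 = 43
Expected project duration μ = 43 days. Critical path: Database migration → Integration tests → Staging deploy → Load testing.

Variance along critical path = 9.000 + 0.111 + 0.111 + 7.111 = 16.333; σ = √16.333 = 4.041 days.
Z = (47 − 43) / 4.041 = 0.990
P(T ≤ 47) = Φ(0.990) ≈ 0.839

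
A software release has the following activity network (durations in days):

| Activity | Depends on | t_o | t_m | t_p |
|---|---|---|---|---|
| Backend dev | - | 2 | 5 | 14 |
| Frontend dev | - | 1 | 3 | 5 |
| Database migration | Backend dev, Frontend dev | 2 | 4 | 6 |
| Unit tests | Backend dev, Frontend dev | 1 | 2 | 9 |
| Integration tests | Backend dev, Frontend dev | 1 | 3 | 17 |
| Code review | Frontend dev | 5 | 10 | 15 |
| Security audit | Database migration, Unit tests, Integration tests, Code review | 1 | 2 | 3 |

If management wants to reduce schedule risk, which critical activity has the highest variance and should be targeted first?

te_Backend dev = (2 + 4·5 + 14)/6 = 36/6 = 6; σ²_Backend dev = ((14−2)/6)² = 4.000
te_Frontend dev = (1 + 4·3 + 5)/6 = 18/6 = 3; σ²_Frontend dev = ((5−1)/6)² = 0.444
te_Database migration = (2 + 4·4 + 6)/6 = 24/6 = 4; σ²_Database migration = ((6−2)/6)² = 0.444
te_Unit tests = (1 + 4·2 + 9)/6 = 18/6 = 3; σ²_Unit tests = ((9−1)/6)² = 1.778
te_Integration tests = (1 + 4·3 + 17)/6 = 30/6 = 5; σ²_Integration tests = ((17−1)/6)² = 7.111
te_Code review = (5 + 4·10 + 15)/6 = 60/6 = 10; σ²_Code review = ((15−5)/6)² = 2.778
te_Security audit = (1 + 4·2 + 3)/6 = 12/6 = 2; σ²_Security audit = ((3−1)/6)² = 0.111

Forward pass:
ES_Backend dev = 0; EF_Backend dev = 6
ES_Frontend dev = 0; EF_Frontend dev = 3
ES_Database migration = max(EF_Backend dev=6, EF_Frontend dev=3) = 6; EF_Database migration = 6+4 = 10
ES_Unit tests = max(EF_Backend dev=6, EF_Frontend dev=3) = 6; EF_Unit tests = 6+3 = 9
ES_Integration tests = max(EF_Backend dev=6, EF_Frontend dev=3) = 6; EF_Integration tests = 6+5 = 11
ES_Code review = 3; EF_Code review = 3+10 = 13
ES_Security audit = max(EF_Database migration=10, EF_Unit tests=9, EF_Integration tests=11, EF_Code review=13) = 13; EF_Security audit = 13+2 = 15
Expected project duration μ = 15 days. Critical path: Frontend dev → Code review → Security audit.

Variances on critical path: σ²_Frontend dev=0.444, σ²_Code review=2.778, σ²_Security audit=0.111.
Largest is σ²_Code review = 2.778.

Code review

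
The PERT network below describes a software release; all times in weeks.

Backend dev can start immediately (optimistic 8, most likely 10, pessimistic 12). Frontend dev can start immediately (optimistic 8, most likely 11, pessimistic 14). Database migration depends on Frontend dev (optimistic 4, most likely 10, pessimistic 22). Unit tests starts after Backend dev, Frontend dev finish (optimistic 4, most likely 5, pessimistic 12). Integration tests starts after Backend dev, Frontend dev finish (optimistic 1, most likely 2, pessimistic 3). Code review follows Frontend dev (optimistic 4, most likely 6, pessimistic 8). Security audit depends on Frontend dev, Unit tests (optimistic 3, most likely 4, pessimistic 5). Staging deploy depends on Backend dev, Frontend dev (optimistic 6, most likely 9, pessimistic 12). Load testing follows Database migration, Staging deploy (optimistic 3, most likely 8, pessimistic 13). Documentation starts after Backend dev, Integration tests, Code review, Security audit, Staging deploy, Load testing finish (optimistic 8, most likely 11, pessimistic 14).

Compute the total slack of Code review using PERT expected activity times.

13 weeks

te_Backend dev = (8 + 4·10 + 12)/6 = 60/6 = 10
te_Frontend dev = (8 + 4·11 + 14)/6 = 66/6 = 11
te_Database migration = (4 + 4·10 + 22)/6 = 66/6 = 11
te_Unit tests = (4 + 4·5 + 12)/6 = 36/6 = 6
te_Integration tests = (1 + 4·2 + 3)/6 = 12/6 = 2
te_Code review = (4 + 4·6 + 8)/6 = 36/6 = 6
te_Security audit = (3 + 4·4 + 5)/6 = 24/6 = 4
te_Staging deploy = (6 + 4·9 + 12)/6 = 54/6 = 9
te_Load testing = (3 + 4·8 + 13)/6 = 48/6 = 8
te_Documentation = (8 + 4·11 + 14)/6 = 66/6 = 11

Forward pass:
ES_Backend dev = 0; EF_Backend dev = 10
ES_Frontend dev = 0; EF_Frontend dev = 11
ES_Database migration = 11; EF_Database migration = 11+11 = 22
ES_Unit tests = max(EF_Backend dev=10, EF_Frontend dev=11) = 11; EF_Unit tests = 11+6 = 17
ES_Integration tests = max(EF_Backend dev=10, EF_Frontend dev=11) = 11; EF_Integration tests = 11+2 = 13
ES_Code review = 11; EF_Code review = 11+6 = 17
ES_Security audit = max(EF_Frontend dev=11, EF_Unit tests=17) = 17; EF_Security audit = 17+4 = 21
ES_Staging deploy = max(EF_Backend dev=10, EF_Frontend dev=11) = 11; EF_Staging deploy = 11+9 = 20
ES_Load testing = max(EF_Database migration=22, EF_Staging deploy=20) = 22; EF_Load testing = 22+8 = 30
ES_Documentation = max(EF_Backend dev=10, EF_Integration tests=13, EF_Code review=17, EF_Security audit=21, EF_Staging deploy=20, EF_Load testing=30) = 30; EF_Documentation = 30+11 = 41
Expected project duration μ = 41 weeks. Critical path: Frontend dev → Database migration → Load testing → Documentation.

Backward pass:
LF_Documentation = 41; LS_Documentation = 41−11 = 30
LF_Load testing = LS_Documentation = 30; LS_Load testing = 30−8 = 22
LF_Staging deploy = min(LS_Load testing=22, LS_Documentation=30) = 22; LS_Staging deploy = 22−9 = 13
LF_Security audit = LS_Documentation = 30; LS_Security audit = 30−4 = 26
LF_Code review = LS_Documentation = 30; LS_Code review = 30−6 = 24
LF_Integration tests = LS_Documentation = 30; LS_Integration tests = 30−2 = 28
LF_Unit tests = LS_Security audit = 26; LS_Unit tests = 26−6 = 20
LF_Database migration = LS_Load testing = 22; LS_Database migration = 22−11 = 11
LF_Frontend dev = min(LS_Database migration=11, LS_Unit tests=20, LS_Integration tests=28, LS_Code review=24, LS_Security audit=26, LS_Staging deploy=13) = 11; LS_Frontend dev = 11−11 = 0
LF_Backend dev = min(LS_Unit tests=20, LS_Integration tests=28, LS_Staging deploy=13, LS_Documentation=30) = 13; LS_Backend dev = 13−10 = 3
Slack_Code review = LS_Code review − ES_Code review = 24 − 11 = 13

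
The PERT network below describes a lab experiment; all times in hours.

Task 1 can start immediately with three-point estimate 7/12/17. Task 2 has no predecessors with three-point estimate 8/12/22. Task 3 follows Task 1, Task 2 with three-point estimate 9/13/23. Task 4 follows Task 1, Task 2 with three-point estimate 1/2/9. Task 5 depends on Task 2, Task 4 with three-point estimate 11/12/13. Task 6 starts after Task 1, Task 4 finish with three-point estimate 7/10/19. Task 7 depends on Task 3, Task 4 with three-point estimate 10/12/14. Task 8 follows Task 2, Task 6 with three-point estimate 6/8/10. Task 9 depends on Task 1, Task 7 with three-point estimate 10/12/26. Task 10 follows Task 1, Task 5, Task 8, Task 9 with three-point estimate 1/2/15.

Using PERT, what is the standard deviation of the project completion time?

4.89 hours

te_Task 1 = (7 + 4·12 + 17)/6 = 72/6 = 12; σ²_Task 1 = ((17−7)/6)² = 2.778
te_Task 2 = (8 + 4·12 + 22)/6 = 78/6 = 13; σ²_Task 2 = ((22−8)/6)² = 5.444
te_Task 3 = (9 + 4·13 + 23)/6 = 84/6 = 14; σ²_Task 3 = ((23−9)/6)² = 5.444
te_Task 4 = (1 + 4·2 + 9)/6 = 18/6 = 3; σ²_Task 4 = ((9−1)/6)² = 1.778
te_Task 5 = (11 + 4·12 + 13)/6 = 72/6 = 12; σ²_Task 5 = ((13−11)/6)² = 0.111
te_Task 6 = (7 + 4·10 + 19)/6 = 66/6 = 11; σ²_Task 6 = ((19−7)/6)² = 4.000
te_Task 7 = (10 + 4·12 + 14)/6 = 72/6 = 12; σ²_Task 7 = ((14−10)/6)² = 0.444
te_Task 8 = (6 + 4·8 + 10)/6 = 48/6 = 8; σ²_Task 8 = ((10−6)/6)² = 0.444
te_Task 9 = (10 + 4·12 + 26)/6 = 84/6 = 14; σ²_Task 9 = ((26−10)/6)² = 7.111
te_Task 10 = (1 + 4·2 + 15)/6 = 24/6 = 4; σ²_Task 10 = ((15−1)/6)² = 5.444

Forward pass:
ES_Task 1 = 0; EF_Task 1 = 12
ES_Task 2 = 0; EF_Task 2 = 13
ES_Task 3 = max(EF_Task 1=12, EF_Task 2=13) = 13; EF_Task 3 = 13+14 = 27
ES_Task 4 = max(EF_Task 1=12, EF_Task 2=13) = 13; EF_Task 4 = 13+3 = 16
ES_Task 5 = max(EF_Task 2=13, EF_Task 4=16) = 16; EF_Task 5 = 16+12 = 28
ES_Task 6 = max(EF_Task 1=12, EF_Task 4=16) = 16; EF_Task 6 = 16+11 = 27
ES_Task 7 = max(EF_Task 3=27, EF_Task 4=16) = 27; EF_Task 7 = 27+12 = 39
ES_Task 8 = max(EF_Task 2=13, EF_Task 6=27) = 27; EF_Task 8 = 27+8 = 35
ES_Task 9 = max(EF_Task 1=12, EF_Task 7=39) = 39; EF_Task 9 = 39+14 = 53
ES_Task 10 = max(EF_Task 1=12, EF_Task 5=28, EF_Task 8=35, EF_Task 9=53) = 53; EF_Task 10 = 53+4 = 57
Expected project duration μ = 57 hours. Critical path: Task 2 → Task 3 → Task 7 → Task 9 → Task 10.

Variance along critical path = 5.444 + 5.444 + 0.444 + 7.111 + 5.444 = 23.889
σ = √23.889 = 4.888 hours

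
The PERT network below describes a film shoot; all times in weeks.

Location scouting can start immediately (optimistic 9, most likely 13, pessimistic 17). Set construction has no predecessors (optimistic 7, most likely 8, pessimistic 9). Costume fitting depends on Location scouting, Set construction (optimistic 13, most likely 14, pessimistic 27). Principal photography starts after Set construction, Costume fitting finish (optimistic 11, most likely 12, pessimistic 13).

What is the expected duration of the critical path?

41 weeks

te_Location scouting = (9 + 4·13 + 17)/6 = 78/6 = 13
te_Set construction = (7 + 4·8 + 9)/6 = 48/6 = 8
te_Costume fitting = (13 + 4·14 + 27)/6 = 96/6 = 16
te_Principal photography = (11 + 4·12 + 13)/6 = 72/6 = 12

Forward pass:
ES_Location scouting = 0; EF_Location scouting = 13
ES_Set construction = 0; EF_Set construction = 8
ES_Costume fitting = max(EF_Location scouting=13, EF_Set construction=8) = 13; EF_Costume fitting = 13+16 = 29
ES_Principal photography = max(EF_Set construction=8, EF_Costume fitting=29) = 29; EF_Principal photography = 29+12 = 41
Expected project duration μ = 41 weeks. Critical path: Location scouting → Costume fitting → Principal photography.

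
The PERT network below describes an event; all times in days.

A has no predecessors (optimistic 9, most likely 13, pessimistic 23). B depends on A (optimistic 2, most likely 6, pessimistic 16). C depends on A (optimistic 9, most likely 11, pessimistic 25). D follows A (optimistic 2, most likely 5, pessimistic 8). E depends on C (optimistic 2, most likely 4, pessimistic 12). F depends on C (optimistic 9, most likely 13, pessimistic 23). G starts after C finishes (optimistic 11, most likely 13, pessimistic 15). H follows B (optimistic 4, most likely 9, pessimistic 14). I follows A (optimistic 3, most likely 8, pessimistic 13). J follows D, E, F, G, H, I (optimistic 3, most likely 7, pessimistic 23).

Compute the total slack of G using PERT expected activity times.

te_A = (9 + 4·13 + 23)/6 = 84/6 = 14
te_B = (2 + 4·6 + 16)/6 = 42/6 = 7
te_C = (9 + 4·11 + 25)/6 = 78/6 = 13
te_D = (2 + 4·5 + 8)/6 = 30/6 = 5
te_E = (2 + 4·4 + 12)/6 = 30/6 = 5
te_F = (9 + 4·13 + 23)/6 = 84/6 = 14
te_G = (11 + 4·13 + 15)/6 = 78/6 = 13
te_H = (4 + 4·9 + 14)/6 = 54/6 = 9
te_I = (3 + 4·8 + 13)/6 = 48/6 = 8
te_J = (3 + 4·7 + 23)/6 = 54/6 = 9

Forward pass:
ES_A = 0; EF_A = 14
ES_B = 14; EF_B = 14+7 = 21
ES_C = 14; EF_C = 14+13 = 27
ES_D = 14; EF_D = 14+5 = 19
ES_E = 27; EF_E = 27+5 = 32
ES_F = 27; EF_F = 27+14 = 41
ES_G = 27; EF_G = 27+13 = 40
ES_H = 21; EF_H = 21+9 = 30
ES_I = 14; EF_I = 14+8 = 22
ES_J = max(EF_D=19, EF_E=32, EF_F=41, EF_G=40, EF_H=30, EF_I=22) = 41; EF_J = 41+9 = 50
Expected project duration μ = 50 days. Critical path: A → C → F → J.

Backward pass:
LF_J = 50; LS_J = 50−9 = 41
LF_I = LS_J = 41; LS_I = 41−8 = 33
LF_H = LS_J = 41; LS_H = 41−9 = 32
LF_G = LS_J = 41; LS_G = 41−13 = 28
LF_F = LS_J = 41; LS_F = 41−14 = 27
LF_E = LS_J = 41; LS_E = 41−5 = 36
LF_D = LS_J = 41; LS_D = 41−5 = 36
LF_C = min(LS_E=36, LS_F=27, LS_G=28) = 27; LS_C = 27−13 = 14
LF_B = LS_H = 32; LS_B = 32−7 = 25
LF_A = min(LS_B=25, LS_C=14, LS_D=36, LS_I=33) = 14; LS_A = 14−14 = 0
Slack_G = LS_G − ES_G = 28 − 27 = 1

1 days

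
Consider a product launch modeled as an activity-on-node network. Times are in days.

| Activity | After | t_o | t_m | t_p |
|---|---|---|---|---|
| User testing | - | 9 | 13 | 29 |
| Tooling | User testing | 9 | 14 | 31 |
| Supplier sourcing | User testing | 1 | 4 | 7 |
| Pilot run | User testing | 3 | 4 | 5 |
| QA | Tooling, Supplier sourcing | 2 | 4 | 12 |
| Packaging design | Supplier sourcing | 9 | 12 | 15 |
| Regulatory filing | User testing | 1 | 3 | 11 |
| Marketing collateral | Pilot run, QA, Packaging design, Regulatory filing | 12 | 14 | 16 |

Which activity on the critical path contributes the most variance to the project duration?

te_User testing = (9 + 4·13 + 29)/6 = 90/6 = 15; σ²_User testing = ((29−9)/6)² = 11.111
te_Tooling = (9 + 4·14 + 31)/6 = 96/6 = 16; σ²_Tooling = ((31−9)/6)² = 13.444
te_Supplier sourcing = (1 + 4·4 + 7)/6 = 24/6 = 4; σ²_Supplier sourcing = ((7−1)/6)² = 1.000
te_Pilot run = (3 + 4·4 + 5)/6 = 24/6 = 4; σ²_Pilot run = ((5−3)/6)² = 0.111
te_QA = (2 + 4·4 + 12)/6 = 30/6 = 5; σ²_QA = ((12−2)/6)² = 2.778
te_Packaging design = (9 + 4·12 + 15)/6 = 72/6 = 12; σ²_Packaging design = ((15−9)/6)² = 1.000
te_Regulatory filing = (1 + 4·3 + 11)/6 = 24/6 = 4; σ²_Regulatory filing = ((11−1)/6)² = 2.778
te_Marketing collateral = (12 + 4·14 + 16)/6 = 84/6 = 14; σ²_Marketing collateral = ((16−12)/6)² = 0.444

Forward pass:
ES_User testing = 0; EF_User testing = 15
ES_Tooling = 15; EF_Tooling = 15+16 = 31
ES_Supplier sourcing = 15; EF_Supplier sourcing = 15+4 = 19
ES_Pilot run = 15; EF_Pilot run = 15+4 = 19
ES_QA = max(EF_Tooling=31, EF_Supplier sourcing=19) = 31; EF_QA = 31+5 = 36
ES_Packaging design = 19; EF_Packaging design = 19+12 = 31
ES_Regulatory filing = 15; EF_Regulatory filing = 15+4 = 19
ES_Marketing collateral = max(EF_Pilot run=19, EF_QA=36, EF_Packaging design=31, EF_Regulatory filing=19) = 36; EF_Marketing collateral = 36+14 = 50
Expected project duration μ = 50 days. Critical path: User testing → Tooling → QA → Marketing collateral.

Variances on critical path: σ²_User testing=11.111, σ²_Tooling=13.444, σ²_QA=2.778, σ²_Marketing collateral=0.444.
Largest is σ²_Tooling = 13.444.

Tooling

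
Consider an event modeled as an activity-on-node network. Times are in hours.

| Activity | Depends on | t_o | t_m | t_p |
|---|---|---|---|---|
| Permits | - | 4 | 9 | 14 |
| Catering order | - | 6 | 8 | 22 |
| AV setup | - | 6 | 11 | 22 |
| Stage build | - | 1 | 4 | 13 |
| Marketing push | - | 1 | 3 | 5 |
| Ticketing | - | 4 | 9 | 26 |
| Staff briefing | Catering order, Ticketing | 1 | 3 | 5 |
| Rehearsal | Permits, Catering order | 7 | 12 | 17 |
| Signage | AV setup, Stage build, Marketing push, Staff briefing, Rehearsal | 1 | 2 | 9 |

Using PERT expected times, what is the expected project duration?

te_Permits = (4 + 4·9 + 14)/6 = 54/6 = 9
te_Catering order = (6 + 4·8 + 22)/6 = 60/6 = 10
te_AV setup = (6 + 4·11 + 22)/6 = 72/6 = 12
te_Stage build = (1 + 4·4 + 13)/6 = 30/6 = 5
te_Marketing push = (1 + 4·3 + 5)/6 = 18/6 = 3
te_Ticketing = (4 + 4·9 + 26)/6 = 66/6 = 11
te_Staff briefing = (1 + 4·3 + 5)/6 = 18/6 = 3
te_Rehearsal = (7 + 4·12 + 17)/6 = 72/6 = 12
te_Signage = (1 + 4·2 + 9)/6 = 18/6 = 3

Forward pass:
ES_Permits = 0; EF_Permits = 9
ES_Catering order = 0; EF_Catering order = 10
ES_AV setup = 0; EF_AV setup = 12
ES_Stage build = 0; EF_Stage build = 5
ES_Marketing push = 0; EF_Marketing push = 3
ES_Ticketing = 0; EF_Ticketing = 11
ES_Staff briefing = max(EF_Catering order=10, EF_Ticketing=11) = 11; EF_Staff briefing = 11+3 = 14
ES_Rehearsal = max(EF_Permits=9, EF_Catering order=10) = 10; EF_Rehearsal = 10+12 = 22
ES_Signage = max(EF_AV setup=12, EF_Stage build=5, EF_Marketing push=3, EF_Staff briefing=14, EF_Rehearsal=22) = 22; EF_Signage = 22+3 = 25
Expected project duration μ = 25 hours. Critical path: Catering order → Rehearsal → Signage.

25 hours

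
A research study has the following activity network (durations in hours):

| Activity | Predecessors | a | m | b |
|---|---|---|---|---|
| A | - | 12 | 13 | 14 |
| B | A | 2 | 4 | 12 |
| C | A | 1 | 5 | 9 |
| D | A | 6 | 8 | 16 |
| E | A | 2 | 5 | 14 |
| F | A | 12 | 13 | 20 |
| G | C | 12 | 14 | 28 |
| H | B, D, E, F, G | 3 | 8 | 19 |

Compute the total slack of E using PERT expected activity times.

15 hours

te_A = (12 + 4·13 + 14)/6 = 78/6 = 13
te_B = (2 + 4·4 + 12)/6 = 30/6 = 5
te_C = (1 + 4·5 + 9)/6 = 30/6 = 5
te_D = (6 + 4·8 + 16)/6 = 54/6 = 9
te_E = (2 + 4·5 + 14)/6 = 36/6 = 6
te_F = (12 + 4·13 + 20)/6 = 84/6 = 14
te_G = (12 + 4·14 + 28)/6 = 96/6 = 16
te_H = (3 + 4·8 + 19)/6 = 54/6 = 9

Forward pass:
ES_A = 0; EF_A = 13
ES_B = 13; EF_B = 13+5 = 18
ES_C = 13; EF_C = 13+5 = 18
ES_D = 13; EF_D = 13+9 = 22
ES_E = 13; EF_E = 13+6 = 19
ES_F = 13; EF_F = 13+14 = 27
ES_G = 18; EF_G = 18+16 = 34
ES_H = max(EF_B=18, EF_D=22, EF_E=19, EF_F=27, EF_G=34) = 34; EF_H = 34+9 = 43
Expected project duration μ = 43 hours. Critical path: A → C → G → H.

Backward pass:
LF_H = 43; LS_H = 43−9 = 34
LF_G = LS_H = 34; LS_G = 34−16 = 18
LF_F = LS_H = 34; LS_F = 34−14 = 20
LF_E = LS_H = 34; LS_E = 34−6 = 28
LF_D = LS_H = 34; LS_D = 34−9 = 25
LF_C = LS_G = 18; LS_C = 18−5 = 13
LF_B = LS_H = 34; LS_B = 34−5 = 29
LF_A = min(LS_B=29, LS_C=13, LS_D=25, LS_E=28, LS_F=20) = 13; LS_A = 13−13 = 0
Slack_E = LS_E − ES_E = 28 − 13 = 15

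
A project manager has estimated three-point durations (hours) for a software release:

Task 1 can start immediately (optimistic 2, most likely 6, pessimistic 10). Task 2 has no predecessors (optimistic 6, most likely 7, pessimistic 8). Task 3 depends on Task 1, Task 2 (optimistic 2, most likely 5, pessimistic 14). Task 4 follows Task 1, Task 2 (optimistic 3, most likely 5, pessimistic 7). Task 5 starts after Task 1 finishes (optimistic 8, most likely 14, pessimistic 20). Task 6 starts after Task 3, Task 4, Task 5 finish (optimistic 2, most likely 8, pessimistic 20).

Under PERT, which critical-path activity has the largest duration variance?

te_Task 1 = (2 + 4·6 + 10)/6 = 36/6 = 6; σ²_Task 1 = ((10−2)/6)² = 1.778
te_Task 2 = (6 + 4·7 + 8)/6 = 42/6 = 7; σ²_Task 2 = ((8−6)/6)² = 0.111
te_Task 3 = (2 + 4·5 + 14)/6 = 36/6 = 6; σ²_Task 3 = ((14−2)/6)² = 4.000
te_Task 4 = (3 + 4·5 + 7)/6 = 30/6 = 5; σ²_Task 4 = ((7−3)/6)² = 0.444
te_Task 5 = (8 + 4·14 + 20)/6 = 84/6 = 14; σ²_Task 5 = ((20−8)/6)² = 4.000
te_Task 6 = (2 + 4·8 + 20)/6 = 54/6 = 9; σ²_Task 6 = ((20−2)/6)² = 9.000

Forward pass:
ES_Task 1 = 0; EF_Task 1 = 6
ES_Task 2 = 0; EF_Task 2 = 7
ES_Task 3 = max(EF_Task 1=6, EF_Task 2=7) = 7; EF_Task 3 = 7+6 = 13
ES_Task 4 = max(EF_Task 1=6, EF_Task 2=7) = 7; EF_Task 4 = 7+5 = 12
ES_Task 5 = 6; EF_Task 5 = 6+14 = 20
ES_Task 6 = max(EF_Task 3=13, EF_Task 4=12, EF_Task 5=20) = 20; EF_Task 6 = 20+9 = 29
Expected project duration μ = 29 hours. Critical path: Task 1 → Task 5 → Task 6.

Variances on critical path: σ²_Task 1=1.778, σ²_Task 5=4.000, σ²_Task 6=9.000.
Largest is σ²_Task 6 = 9.000.

Task 6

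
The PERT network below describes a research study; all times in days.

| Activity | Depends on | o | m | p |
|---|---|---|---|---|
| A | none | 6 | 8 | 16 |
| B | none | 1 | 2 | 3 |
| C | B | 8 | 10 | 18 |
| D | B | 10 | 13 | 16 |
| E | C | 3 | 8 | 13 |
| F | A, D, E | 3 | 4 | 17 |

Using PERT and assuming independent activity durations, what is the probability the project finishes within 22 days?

0.067

te_A = (6 + 4·8 + 16)/6 = 54/6 = 9; σ²_A = ((16−6)/6)² = 2.778
te_B = (1 + 4·2 + 3)/6 = 12/6 = 2; σ²_B = ((3−1)/6)² = 0.111
te_C = (8 + 4·10 + 18)/6 = 66/6 = 11; σ²_C = ((18−8)/6)² = 2.778
te_D = (10 + 4·13 + 16)/6 = 78/6 = 13; σ²_D = ((16−10)/6)² = 1.000
te_E = (3 + 4·8 + 13)/6 = 48/6 = 8; σ²_E = ((13−3)/6)² = 2.778
te_F = (3 + 4·4 + 17)/6 = 36/6 = 6; σ²_F = ((17−3)/6)² = 5.444

Forward pass:
ES_A = 0; EF_A = 9
ES_B = 0; EF_B = 2
ES_C = 2; EF_C = 2+11 = 13
ES_D = 2; EF_D = 2+13 = 15
ES_E = 13; EF_E = 13+8 = 21
ES_F = max(EF_A=9, EF_D=15, EF_E=21) = 21; EF_F = 21+6 = 27
Expected project duration μ = 27 days. Critical path: B → C → E → F.

Variance along critical path = 0.111 + 2.778 + 2.778 + 5.444 = 11.111; σ = √11.111 = 3.333 days.
Z = (22 − 27) / 3.333 = -1.500
P(T ≤ 22) = Φ(-1.500) ≈ 0.067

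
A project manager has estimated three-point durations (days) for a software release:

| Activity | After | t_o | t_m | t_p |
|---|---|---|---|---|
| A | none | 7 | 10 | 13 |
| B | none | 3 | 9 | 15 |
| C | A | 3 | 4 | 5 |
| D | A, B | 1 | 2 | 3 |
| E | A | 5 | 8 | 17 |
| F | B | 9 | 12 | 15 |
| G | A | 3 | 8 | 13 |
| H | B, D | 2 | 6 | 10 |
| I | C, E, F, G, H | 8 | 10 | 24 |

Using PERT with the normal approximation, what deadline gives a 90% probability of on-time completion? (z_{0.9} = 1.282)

te_A = (7 + 4·10 + 13)/6 = 60/6 = 10; σ²_A = ((13−7)/6)² = 1.000
te_B = (3 + 4·9 + 15)/6 = 54/6 = 9; σ²_B = ((15−3)/6)² = 4.000
te_C = (3 + 4·4 + 5)/6 = 24/6 = 4; σ²_C = ((5−3)/6)² = 0.111
te_D = (1 + 4·2 + 3)/6 = 12/6 = 2; σ²_D = ((3−1)/6)² = 0.111
te_E = (5 + 4·8 + 17)/6 = 54/6 = 9; σ²_E = ((17−5)/6)² = 4.000
te_F = (9 + 4·12 + 15)/6 = 72/6 = 12; σ²_F = ((15−9)/6)² = 1.000
te_G = (3 + 4·8 + 13)/6 = 48/6 = 8; σ²_G = ((13−3)/6)² = 2.778
te_H = (2 + 4·6 + 10)/6 = 36/6 = 6; σ²_H = ((10−2)/6)² = 1.778
te_I = (8 + 4·10 + 24)/6 = 72/6 = 12; σ²_I = ((24−8)/6)² = 7.111

Forward pass:
ES_A = 0; EF_A = 10
ES_B = 0; EF_B = 9
ES_C = 10; EF_C = 10+4 = 14
ES_D = max(EF_A=10, EF_B=9) = 10; EF_D = 10+2 = 12
ES_E = 10; EF_E = 10+9 = 19
ES_F = 9; EF_F = 9+12 = 21
ES_G = 10; EF_G = 10+8 = 18
ES_H = max(EF_B=9, EF_D=12) = 12; EF_H = 12+6 = 18
ES_I = max(EF_C=14, EF_E=19, EF_F=21, EF_G=18, EF_H=18) = 21; EF_I = 21+12 = 33
Expected project duration μ = 33 days. Critical path: B → F → I.

Variance along critical path = 4.000 + 1.000 + 7.111 = 12.111; σ = 3.480 days.
D = μ + z·σ = 33 + 1.282·3.480 = 37.5 days

37.5 days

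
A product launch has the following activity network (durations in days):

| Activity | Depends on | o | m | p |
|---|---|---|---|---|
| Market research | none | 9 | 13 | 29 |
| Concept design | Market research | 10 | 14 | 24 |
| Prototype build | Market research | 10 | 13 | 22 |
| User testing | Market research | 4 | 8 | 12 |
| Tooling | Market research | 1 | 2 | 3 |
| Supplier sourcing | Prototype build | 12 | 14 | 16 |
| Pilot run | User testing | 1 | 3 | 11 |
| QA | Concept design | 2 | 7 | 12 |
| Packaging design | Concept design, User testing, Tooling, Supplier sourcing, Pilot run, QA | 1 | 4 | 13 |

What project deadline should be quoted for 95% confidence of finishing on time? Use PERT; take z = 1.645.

te_Market research = (9 + 4·13 + 29)/6 = 90/6 = 15; σ²_Market research = ((29−9)/6)² = 11.111
te_Concept design = (10 + 4·14 + 24)/6 = 90/6 = 15; σ²_Concept design = ((24−10)/6)² = 5.444
te_Prototype build = (10 + 4·13 + 22)/6 = 84/6 = 14; σ²_Prototype build = ((22−10)/6)² = 4.000
te_User testing = (4 + 4·8 + 12)/6 = 48/6 = 8; σ²_User testing = ((12−4)/6)² = 1.778
te_Tooling = (1 + 4·2 + 3)/6 = 12/6 = 2; σ²_Tooling = ((3−1)/6)² = 0.111
te_Supplier sourcing = (12 + 4·14 + 16)/6 = 84/6 = 14; σ²_Supplier sourcing = ((16−12)/6)² = 0.444
te_Pilot run = (1 + 4·3 + 11)/6 = 24/6 = 4; σ²_Pilot run = ((11−1)/6)² = 2.778
te_QA = (2 + 4·7 + 12)/6 = 42/6 = 7; σ²_QA = ((12−2)/6)² = 2.778
te_Packaging design = (1 + 4·4 + 13)/6 = 30/6 = 5; σ²_Packaging design = ((13−1)/6)² = 4.000

Forward pass:
ES_Market research = 0; EF_Market research = 15
ES_Concept design = 15; EF_Concept design = 15+15 = 30
ES_Prototype build = 15; EF_Prototype build = 15+14 = 29
ES_User testing = 15; EF_User testing = 15+8 = 23
ES_Tooling = 15; EF_Tooling = 15+2 = 17
ES_Supplier sourcing = 29; EF_Supplier sourcing = 29+14 = 43
ES_Pilot run = 23; EF_Pilot run = 23+4 = 27
ES_QA = 30; EF_QA = 30+7 = 37
ES_Packaging design = max(EF_Concept design=30, EF_User testing=23, EF_Tooling=17, EF_Supplier sourcing=43, EF_Pilot run=27, EF_QA=37) = 43; EF_Packaging design = 43+5 = 48
Expected project duration μ = 48 days. Critical path: Market research → Prototype build → Supplier sourcing → Packaging design.

Variance along critical path = 11.111 + 4.000 + 0.444 + 4.000 = 19.556; σ = 4.422 days.
D = μ + z·σ = 48 + 1.645·4.422 = 55.3 days

55.3 days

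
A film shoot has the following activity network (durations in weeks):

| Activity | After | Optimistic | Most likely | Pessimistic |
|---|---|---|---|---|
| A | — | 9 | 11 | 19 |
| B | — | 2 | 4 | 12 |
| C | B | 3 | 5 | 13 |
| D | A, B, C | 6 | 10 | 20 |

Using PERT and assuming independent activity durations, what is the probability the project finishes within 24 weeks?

te_A = (9 + 4·11 + 19)/6 = 72/6 = 12; σ²_A = ((19−9)/6)² = 2.778
te_B = (2 + 4·4 + 12)/6 = 30/6 = 5; σ²_B = ((12−2)/6)² = 2.778
te_C = (3 + 4·5 + 13)/6 = 36/6 = 6; σ²_C = ((13−3)/6)² = 2.778
te_D = (6 + 4·10 + 20)/6 = 66/6 = 11; σ²_D = ((20−6)/6)² = 5.444

Forward pass:
ES_A = 0; EF_A = 12
ES_B = 0; EF_B = 5
ES_C = 5; EF_C = 5+6 = 11
ES_D = max(EF_A=12, EF_B=5, EF_C=11) = 12; EF_D = 12+11 = 23
Expected project duration μ = 23 weeks. Critical path: A → D.

Variance along critical path = 2.778 + 5.444 = 8.222; σ = √8.222 = 2.867 weeks.
Z = (24 − 23) / 2.867 = 0.349
P(T ≤ 24) = Φ(0.349) ≈ 0.636

0.636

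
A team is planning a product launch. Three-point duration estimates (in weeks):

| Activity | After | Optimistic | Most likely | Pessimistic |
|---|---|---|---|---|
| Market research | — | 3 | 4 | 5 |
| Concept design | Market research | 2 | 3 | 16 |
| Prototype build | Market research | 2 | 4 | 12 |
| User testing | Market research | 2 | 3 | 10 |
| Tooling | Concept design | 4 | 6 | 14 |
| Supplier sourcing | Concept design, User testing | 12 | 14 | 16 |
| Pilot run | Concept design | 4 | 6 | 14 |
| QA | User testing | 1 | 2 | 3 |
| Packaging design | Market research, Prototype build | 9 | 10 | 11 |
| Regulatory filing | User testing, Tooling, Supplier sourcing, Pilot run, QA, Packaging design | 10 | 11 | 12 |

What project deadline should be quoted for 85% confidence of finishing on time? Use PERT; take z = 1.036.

36.6 weeks

te_Market research = (3 + 4·4 + 5)/6 = 24/6 = 4; σ²_Market research = ((5−3)/6)² = 0.111
te_Concept design = (2 + 4·3 + 16)/6 = 30/6 = 5; σ²_Concept design = ((16−2)/6)² = 5.444
te_Prototype build = (2 + 4·4 + 12)/6 = 30/6 = 5; σ²_Prototype build = ((12−2)/6)² = 2.778
te_User testing = (2 + 4·3 + 10)/6 = 24/6 = 4; σ²_User testing = ((10−2)/6)² = 1.778
te_Tooling = (4 + 4·6 + 14)/6 = 42/6 = 7; σ²_Tooling = ((14−4)/6)² = 2.778
te_Supplier sourcing = (12 + 4·14 + 16)/6 = 84/6 = 14; σ²_Supplier sourcing = ((16−12)/6)² = 0.444
te_Pilot run = (4 + 4·6 + 14)/6 = 42/6 = 7; σ²_Pilot run = ((14−4)/6)² = 2.778
te_QA = (1 + 4·2 + 3)/6 = 12/6 = 2; σ²_QA = ((3−1)/6)² = 0.111
te_Packaging design = (9 + 4·10 + 11)/6 = 60/6 = 10; σ²_Packaging design = ((11−9)/6)² = 0.111
te_Regulatory filing = (10 + 4·11 + 12)/6 = 66/6 = 11; σ²_Regulatory filing = ((12−10)/6)² = 0.111

Forward pass:
ES_Market research = 0; EF_Market research = 4
ES_Concept design = 4; EF_Concept design = 4+5 = 9
ES_Prototype build = 4; EF_Prototype build = 4+5 = 9
ES_User testing = 4; EF_User testing = 4+4 = 8
ES_Tooling = 9; EF_Tooling = 9+7 = 16
ES_Supplier sourcing = max(EF_Concept design=9, EF_User testing=8) = 9; EF_Supplier sourcing = 9+14 = 23
ES_Pilot run = 9; EF_Pilot run = 9+7 = 16
ES_QA = 8; EF_QA = 8+2 = 10
ES_Packaging design = max(EF_Market research=4, EF_Prototype build=9) = 9; EF_Packaging design = 9+10 = 19
ES_Regulatory filing = max(EF_User testing=8, EF_Tooling=16, EF_Supplier sourcing=23, EF_Pilot run=16, EF_QA=10, EF_Packaging design=19) = 23; EF_Regulatory filing = 23+11 = 34
Expected project duration μ = 34 weeks. Critical path: Market research → Concept design → Supplier sourcing → Regulatory filing.

Variance along critical path = 0.111 + 5.444 + 0.444 + 0.111 = 6.111; σ = 2.472 weeks.
D = μ + z·σ = 34 + 1.036·2.472 = 36.6 weeks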